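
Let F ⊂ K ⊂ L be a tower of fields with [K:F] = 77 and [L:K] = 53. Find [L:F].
[L:F] = 4081

The tower law says that for any tower of field extensions F ⊂ K ⊂ L with finite degrees, [L:F] = [L:K] · [K:F]. Here this gives [L:F] = 53 · 77 = 4081.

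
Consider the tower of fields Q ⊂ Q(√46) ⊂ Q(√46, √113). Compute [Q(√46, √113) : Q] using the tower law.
[Q(√46, √113) : Q] = 4

[Q(√46):Q] = 2 (min poly x^2 - 46, irreducible since 46 is squarefree > 1). For the top step, suppose √113 ∈ Q(√46), say √113 = c + d√46 with c, d ∈ Q. Squaring: 113 = c^2 + 46d^2 + 2cd√46. Since √46 ∉ Q this forces 2cd = 0. If d = 0 then √113 = c ∈ Q, contradicting 113 squarefree > 1. If c = 0 then 113 = 46d^2, so 46·113 = (46d)^2 is a perfect square in Q — but 46·113 = 5198 is not a perfect square (since 46 and 113 are distinct squarefree integers). Contradiction. Hence √113 ∉ Q(√46), so x^2 - 113 stays irreducible over Q(√46) and [Q(√46, √113) : Q(√46)] = 2. By the tower law, [Q(√46, √113) : Q] = 2 · 2 = 4.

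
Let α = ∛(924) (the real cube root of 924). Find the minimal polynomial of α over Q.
m_α(x) = x^3 - 924

α satisfies α^3 = 924, so x^3 - 924 annihilates α. By the rational root test, a rational root p/q (in lowest terms) of x^3 - 924 would satisfy p^3 = 924 q^3, forcing q = 1 and p^3 = 924; but 924 is not a perfect cube, contradiction. A monic cubic over Q with no rational root is irreducible (any nontrivial factorization would include a linear factor). Hence x^3 - 924 is the minimal polynomial of α, and in particular [Q(α):Q] = 3.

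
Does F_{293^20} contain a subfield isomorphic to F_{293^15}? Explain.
No: F_{293^15} is not a subfield of F_{293^20}

F_{p^m} embeds in F_{p^n} iff m | n. Here 15 ∤ 20 (since 20 = 1·15 + 5 with remainder 5 ≠ 0), so F_{293^15} is not a subfield of F_{293^20}. Equivalently: if it were, the tower law would give 15 = [F_{293^15}:F_293] dividing [F_{293^20}:F_293] = 20, contradiction.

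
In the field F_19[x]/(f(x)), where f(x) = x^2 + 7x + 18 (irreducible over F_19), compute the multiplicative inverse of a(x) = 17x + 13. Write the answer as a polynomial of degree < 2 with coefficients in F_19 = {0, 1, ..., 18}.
a(x)^(-1) ≡ 8x + 13 (mod f(x))

Since f is irreducible over F_19, F_19[x]/(f) is a field and a(x) ≠ 0 has an inverse. Apply the extended Euclidean algorithm to f(x) and a(x) in F_19[x]: f(x) = (9x + 17)·a(x) + (6). The last nonzero remainder is the constant 6 = gcd(f, a) in F_19. Back-substituting through the division chain expresses 6 = s(x)·a(x) + t(x)·f(x) with s(x) ≡ 10x + 2 (mod f), so (10x + 2)·a(x) ≡ 6 (mod f). Multiplying by 6^(-1) ≡ 16 in F_19 gives a(x)^(-1) ≡ 16·(10x + 2) ≡ 8x + 13 (mod f). Check: (17x + 13)·(8x + 13) = 3x^2 + 2x + 17 ≡ 1 (mod x^2 + 7x + 18).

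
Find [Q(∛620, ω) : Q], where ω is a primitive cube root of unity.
[Q(∛620, ω) : Q] = 6

[Q(∛620):Q] = 3 (min poly x^3 - 620, irreducible since 620 is not a perfect cube). [Q(ω):Q] = 2 (min poly x^2 + x + 1). Since Q(∛620) ⊂ R and ω ∉ R, we have ω ∉ Q(∛620), so x^2 + x + 1 remains irreducible over Q(∛620) and [Q(∛620, ω) : Q(∛620)] = 2. By the tower law, [Q(∛620, ω) : Q] = 3 · 2 = 6. (In fact Q(∛620, ω) is the splitting field of x^3 - 620 over Q.)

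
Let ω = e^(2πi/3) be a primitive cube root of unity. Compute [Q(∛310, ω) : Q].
[Q(∛310, ω) : Q] = 6

[Q(∛310):Q] = 3 (min poly x^3 - 310, irreducible since 310 is not a perfect cube). [Q(ω):Q] = 2 (min poly x^2 + x + 1). Since Q(∛310) ⊂ R and ω ∉ R, we have ω ∉ Q(∛310), so x^2 + x + 1 remains irreducible over Q(∛310) and [Q(∛310, ω) : Q(∛310)] = 2. By the tower law, [Q(∛310, ω) : Q] = 3 · 2 = 6. (In fact Q(∛310, ω) is the splitting field of x^3 - 310 over Q.)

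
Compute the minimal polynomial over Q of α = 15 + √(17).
m_α(x) = x^2 - 30x + 208

From α - 15 = √(17), squaring gives (α - 15)^2 = 17, i.e. α^2 - 30α + 225 = 17, so α^2 - 30α + 208 = 0. The discriminant of x^2 - 30x + 208 is (-30)^2 - 4·(208) = 900 - 832 = 68, and 4·(17) is not a perfect square in Q since 17 is squarefree and ≠ 1. Hence x^2 - 30x + 208 is irreducible over Q and is the minimal polynomial of α.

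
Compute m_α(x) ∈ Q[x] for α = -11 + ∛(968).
m_α(x) = x^3 + 33x^2 + 363x + 363

Set β = α + 11 = ∛(968), so β^3 = 968. Then (α + 11)^3 - 968 = 0, i.e. α is a root of g(x) = (x + 11)^3 - 968 = x^3 + 33x^2 + 363x + 363. Since g(x) = h(x + 11) where h(x) = x^3 - 968, and h is irreducible over Q (because 968 is not a perfect cube, so h has no rational root, and a monic cubic with no rational root is irreducible), g is also irreducible (irreducibility is preserved under the substitution x → x + 11). Hence m_α(x) = x^3 + 33x^2 + 363x + 363.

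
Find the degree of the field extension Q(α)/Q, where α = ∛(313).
[Q(α):Q] = 3

The minimal polynomial of α is x^3 - 313, irreducible over Q since 313 is not a perfect cube (so x^3 - 313 has no rational root). Hence [Q(α):Q] = deg(m_α) = 3.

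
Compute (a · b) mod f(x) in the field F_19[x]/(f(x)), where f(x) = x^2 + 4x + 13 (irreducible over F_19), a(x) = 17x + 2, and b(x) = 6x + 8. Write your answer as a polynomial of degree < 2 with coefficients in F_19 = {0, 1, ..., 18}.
a · b ≡ 6x + 1 (mod f(x))

Multiply in F_19[x]: a(x)·b(x) = (17x + 2)·(6x + 8) = 7x^2 + 15x + 16. This has degree ≥ 2, so divide by f(x) over F_19: 7x^2 + 15x + 16 = (7)·(x^2 + 4x + 13) + (6x + 1). Hence a·b ≡ 6x + 1 (mod f). (F_19[x]/(f) is a field with 19^2 = 361 elements since f is irreducible of degree 2.)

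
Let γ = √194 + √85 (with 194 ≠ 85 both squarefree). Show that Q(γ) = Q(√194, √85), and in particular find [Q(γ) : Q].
[Q(γ) : Q] = 4 (equivalently, Q(γ) = Q(√194, √85))

Obviously Q(γ) ⊆ Q(√194, √85), and [Q(√194, √85):Q] = 4 (since 194, 85 are distinct squarefree integers > 1 with 16490 not a perfect square). To show equality we compute the minimal polynomial of γ. From γ = √194 + √85: γ^2 = 194 + 2√(16490) + 85 = 279 + 2√(16490), so γ^2 - 279 = 2√(16490); squaring, (γ^2 - 279)^2 = 4·16490, i.e. γ^4 - 558γ^2 + 77841 - 65960 = 0, i.e. γ^4 - 558γ^2 + 11881 = 0. So γ is a root of x^4 - 558x^2 + 11881. This polynomial is irreducible over Q: it has no rational root (each ±√194 ± √85 is irrational), and any factorization into two quadratics over Q would force √(16490) ∈ Q (pairing opposite roots) or √194, √85 ∈ Q (other pairings), all impossible. Hence [Q(γ):Q] = 4 = [Q(√194, √85):Q], so Q(γ) = Q(√194, √85).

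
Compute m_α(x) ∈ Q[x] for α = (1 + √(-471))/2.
m_α(x) = x^2 - x + 118

From 2α - 1 = √(-471), squaring gives (2α - 1)^2 = -471, i.e. 4α^2 - 4α + 1 = -471, so α^2 - α + (1 + 471)/4 = 0. Since -471 ≡ 1 (mod 4), (1 + 471)/4 = 118 ∈ Z. The polynomial x^2 - x + 118 has discriminant 1 - 4·(118) = -471, which is not a perfect square in Q (d = -471 is squarefree and ≠ 1), so x^2 - x + 118 is irreducible over Q. It is the minimal polynomial of α.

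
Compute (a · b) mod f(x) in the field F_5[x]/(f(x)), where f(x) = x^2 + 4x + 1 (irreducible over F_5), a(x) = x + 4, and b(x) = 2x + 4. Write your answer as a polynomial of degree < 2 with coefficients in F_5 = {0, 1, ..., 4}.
a · b ≡ 4x + 4 (mod f(x))

Multiply in F_5[x]: a(x)·b(x) = (x + 4)·(2x + 4) = 2x^2 + 2x + 1. This has degree ≥ 2, so divide by f(x) over F_5: 2x^2 + 2x + 1 = (2)·(x^2 + 4x + 1) + (4x + 4). Hence a·b ≡ 4x + 4 (mod f). (F_5[x]/(f) is a field with 5^2 = 25 elements since f is irreducible of degree 2.)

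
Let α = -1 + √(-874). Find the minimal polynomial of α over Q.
m_α(x) = x^2 + 2x + 875

From α + 1 = √(-874), squaring gives (α + 1)^2 = -874, i.e. α^2 + 2α + 1 = -874, so α^2 + 2α + 875 = 0. The discriminant of x^2 + 2x + 875 is (2)^2 - 4·(875) = 4 - 3500 = -3496, and 4·(-874) is not a perfect square in Q since -874 is squarefree and ≠ 1. Hence x^2 + 2x + 875 is irreducible over Q and is the minimal polynomial of α.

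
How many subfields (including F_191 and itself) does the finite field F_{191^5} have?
F_{191^5} has 2 subfields

The subfields of F_{p^n} are exactly the fields F_{p^d} for d | n (each is the fixed field of the unique index-d subgroup of Gal(F_{p^n}/F_p) ≅ Z/nZ). The divisors of n = 5 are {1, 5}, giving 2 subfields: F_{191^1}, F_{191^5}.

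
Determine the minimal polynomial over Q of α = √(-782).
m_α(x) = x^2 + 782

α satisfies α^2 + 782 = 0, so x^2 + 782 annihilates α. Since d = -782 is squarefree and ≠ 1, it is not a perfect square in Q, so x^2 + 782 has no rational root and is therefore irreducible over Q (a degree-2 polynomial over a field is irreducible iff it has no root). Hence m_α(x) = x^2 + 782.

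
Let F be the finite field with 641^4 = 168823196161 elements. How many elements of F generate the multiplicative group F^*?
There are φ(168823196160) = 44598558720 primitive elements

F_q^* is cyclic of order q - 1 = 168823196160. A cyclic group of order m has exactly φ(m) generators. Here m = 168823196160 = 2^9 · 3 · 5 · 107 · 205441, so the number of primitive elements is φ(168823196160) = 44598558720.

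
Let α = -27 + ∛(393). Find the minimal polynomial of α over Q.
m_α(x) = x^3 + 81x^2 + 2187x + 19290

Set β = α + 27 = ∛(393), so β^3 = 393. Then (α + 27)^3 - 393 = 0, i.e. α is a root of g(x) = (x + 27)^3 - 393 = x^3 + 81x^2 + 2187x + 19290. Since g(x) = h(x + 27) where h(x) = x^3 - 393, and h is irreducible over Q (because 393 is not a perfect cube, so h has no rational root, and a monic cubic with no rational root is irreducible), g is also irreducible (irreducibility is preserved under the substitution x → x + 27). Hence m_α(x) = x^3 + 81x^2 + 2187x + 19290.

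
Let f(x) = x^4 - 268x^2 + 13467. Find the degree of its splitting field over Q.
[K : Q] = 4

Solving the quadratic in x^2: x^2 = (268 ± √(268^2 - 4·13467))/2 = (268 ± √17956)/2 = (268 ± 134)/2, giving x^2 = 67 or x^2 = 201. So f(x) = (x^2 - 67)(x^2 - 201) and the roots of f are ±√67, ±√201. Hence the splitting field is K = Q(√67, √201). Since 67 and 201 are distinct squarefree integers > 1, their product 13467 is not a perfect square, so √201 ∉ Q(√67). By the tower law [K:Q] = [Q(√67,√201):Q(√67)] · [Q(√67):Q] = 2 · 2 = 4.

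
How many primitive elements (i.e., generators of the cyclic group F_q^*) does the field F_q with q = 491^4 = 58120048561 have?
There are φ(58120048560) = 12857671680 primitive elements

F_q^* is cyclic of order q - 1 = 58120048560. A cyclic group of order m has exactly φ(m) generators. Here m = 58120048560 = 2^4 · 3 · 5 · 7^2 · 41 · 149 · 809, so the number of primitive elements is φ(58120048560) = 12857671680.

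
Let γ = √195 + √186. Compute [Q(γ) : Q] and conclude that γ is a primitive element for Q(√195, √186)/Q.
[Q(γ) : Q] = 4 (equivalently, Q(γ) = Q(√195, √186))

Obviously Q(γ) ⊆ Q(√195, √186), and [Q(√195, √186):Q] = 4 (since 195, 186 are distinct squarefree integers > 1 with 36270 not a perfect square). To show equality we compute the minimal polynomial of γ. From γ = √195 + √186: γ^2 = 195 + 2√(36270) + 186 = 381 + 2√(36270), so γ^2 - 381 = 2√(36270); squaring, (γ^2 - 381)^2 = 4·36270, i.e. γ^4 - 762γ^2 + 145161 - 145080 = 0, i.e. γ^4 - 762γ^2 + 81 = 0. So γ is a root of x^4 - 762x^2 + 81. This polynomial is irreducible over Q: it has no rational root (each ±√195 ± √186 is irrational), and any factorization into two quadratics over Q would force √(36270) ∈ Q (pairing opposite roots) or √195, √186 ∈ Q (other pairings), all impossible. Hence [Q(γ):Q] = 4 = [Q(√195, √186):Q], so Q(γ) = Q(√195, √186).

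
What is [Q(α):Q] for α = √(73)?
[Q(α):Q] = 2

[Q(α):Q] equals the degree of the minimal polynomial of α. Here α^2 = 73 and x^2 - 73 is irreducible (d = 73 is squarefree, ≠ 1, hence not a square), so deg(m_α) = 2. Thus [Q(α):Q] = 2.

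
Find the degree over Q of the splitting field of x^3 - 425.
[K : Q] = 6

The roots of x^3 - 425 are ∛425, ω∛425, ω^2∛425 where ω = e^(2πi/3) is a primitive cube root of unity, so K = Q(∛425, ω). Now [Q(∛425):Q] = 3 (since 425 is not a perfect cube, x^3 - 425 is irreducible) and [Q(ω):Q] = 2. Both 2 and 3 divide [K:Q], and [K:Q] ≤ 3·2 = 6, so [K:Q] = 6. (Equivalently: Q(∛425) ⊂ R but ω ∉ R, so [K : Q(∛425)] = 2.)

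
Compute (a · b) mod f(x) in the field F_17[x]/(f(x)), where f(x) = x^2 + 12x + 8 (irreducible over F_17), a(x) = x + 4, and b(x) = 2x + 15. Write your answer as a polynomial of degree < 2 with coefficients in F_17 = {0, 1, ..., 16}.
a · b ≡ 16x + 10 (mod f(x))

Multiply in F_17[x]: a(x)·b(x) = (x + 4)·(2x + 15) = 2x^2 + 6x + 9. This has degree ≥ 2, so divide by f(x) over F_17: 2x^2 + 6x + 9 = (2)·(x^2 + 12x + 8) + (16x + 10). Hence a·b ≡ 16x + 10 (mod f). (F_17[x]/(f) is a field with 17^2 = 289 elements since f is irreducible of degree 2.)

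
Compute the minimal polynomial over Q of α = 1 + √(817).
m_α(x) = x^2 - 2x - 816

From α - 1 = √(817), squaring gives (α - 1)^2 = 817, i.e. α^2 - 2α + 1 = 817, so α^2 - 2α - 816 = 0. The discriminant of x^2 - 2x - 816 is (-2)^2 - 4·(-816) = 4 + 3264 = 3268, and 4·(817) is not a perfect square in Q since 817 is squarefree and ≠ 1. Hence x^2 - 2x - 816 is irreducible over Q and is the minimal polynomial of α.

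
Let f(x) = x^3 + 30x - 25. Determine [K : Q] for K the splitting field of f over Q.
[K : Q] = 6

By the rational root test, any rational root of the monic integer polynomial f(x) = x^3 + 30x - 25 must be an integer dividing the constant term -25, i.e. one of ±{1, 5, 25}. Evaluating: f(1) = 6, f(-1) = -56, f(5) = 250, f(-5) = -300, f(25) = 16350, f(-25) = -16400; none is 0, so f has no rational root and is therefore irreducible over Q (a cubic with no linear factor over a field is irreducible). For an irreducible cubic, the Galois group is A_3 or S_3 according as the discriminant disc(f) = -4a^3 - 27b^2 = -4·(30)^3 - 27·(-25)^2 = -124875 is or is not a square in Q. Here disc(f) = -124875 is not a perfect square in Q, so the Galois group of f over Q is not contained in A_3 and must be all of S_3. The splitting field has degree |S_3| = 6 over Q, so [K : Q] = 6.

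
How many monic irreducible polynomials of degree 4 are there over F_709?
There are 63171921270 monic irreducible polynomials of degree 4 over F_709

Each element of F_{709^4} that lies in no proper subfield is a root of exactly one monic irreducible of degree 4 over F_709, and each such polynomial has 4 distinct roots in F_{709^4}. By Möbius inversion the count is N_709(4) = (1/4) Σ_{d|4} μ(4/d) · 709^d = (1/4)(μ(4)·709^1 + μ(2)·709^2 + μ(1)·709^4) = 252687685080/4 = 63171921270.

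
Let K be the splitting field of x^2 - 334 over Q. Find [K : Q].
[K : Q] = 2

f(x) = x^2 - 334 factors as (x - √334)(x + √334). The splitting field is K = Q(√334). Since 334 is squarefree and > 1, it is not a perfect square, so x^2 - 334 is irreducible over Q and [Q(√334) : Q] = 2. Hence [K : Q] = 2.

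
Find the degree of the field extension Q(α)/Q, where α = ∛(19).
[Q(α):Q] = 3

The minimal polynomial of α is x^3 - 19, irreducible over Q since 19 is not a perfect cube (so x^3 - 19 has no rational root). Hence [Q(α):Q] = deg(m_α) = 3.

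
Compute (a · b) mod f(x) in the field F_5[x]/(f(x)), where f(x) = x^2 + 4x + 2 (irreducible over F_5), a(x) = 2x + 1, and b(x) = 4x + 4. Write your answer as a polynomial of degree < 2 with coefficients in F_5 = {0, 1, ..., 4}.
a · b ≡ 3 (mod f(x))

Multiply in F_5[x]: a(x)·b(x) = (2x + 1)·(4x + 4) = 3x^2 + 2x + 4. This has degree ≥ 2, so divide by f(x) over F_5: 3x^2 + 2x + 4 = (3)·(x^2 + 4x + 2) + (3). Hence a·b ≡ 3 (mod f). (F_5[x]/(f) is a field with 5^2 = 25 elements since f is irreducible of degree 2.)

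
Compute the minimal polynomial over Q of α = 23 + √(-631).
m_α(x) = x^2 - 46x + 1160

From α - 23 = √(-631), squaring gives (α - 23)^2 = -631, i.e. α^2 - 46α + 529 = -631, so α^2 - 46α + 1160 = 0. The discriminant of x^2 - 46x + 1160 is (-46)^2 - 4·(1160) = 2116 - 4640 = -2524, and 4·(-631) is not a perfect square in Q since -631 is squarefree and ≠ 1. Hence x^2 - 46x + 1160 is irreducible over Q and is the minimal polynomial of α.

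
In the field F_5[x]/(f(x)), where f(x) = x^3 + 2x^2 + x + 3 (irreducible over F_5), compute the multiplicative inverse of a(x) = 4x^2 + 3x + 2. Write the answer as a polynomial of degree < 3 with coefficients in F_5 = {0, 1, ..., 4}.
a(x)^(-1) ≡ 4x^2 + 4x + 2 (mod f(x))

Since f is irreducible over F_5, F_5[x]/(f) is a field and a(x) ≠ 0 has an inverse. Apply the extended Euclidean algorithm to f(x) and a(x) in F_5[x]: f(x) = (4x)·a(x) + (3x + 3);  a(x) = (3x + 3)·(3x + 3) + (3). The last nonzero remainder is the constant 3 = gcd(f, a) in F_5. Back-substituting through the division chain expresses 3 = s(x)·a(x) + t(x)·f(x) with s(x) ≡ 2x^2 + 2x + 1 (mod f), so (2x^2 + 2x + 1)·a(x) ≡ 3 (mod f). Multiplying by 3^(-1) ≡ 2 in F_5 gives a(x)^(-1) ≡ 2·(2x^2 + 2x + 1) ≡ 4x^2 + 4x + 2 (mod f). Check: (4x^2 + 3x + 2)·(4x^2 + 4x + 2) = x^4 + 3x^3 + 3x^2 + 4x + 4 ≡ 1 (mod x^3 + 2x^2 + x + 3).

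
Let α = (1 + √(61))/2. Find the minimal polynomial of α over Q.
m_α(x) = x^2 - x - 15

From 2α - 1 = √(61), squaring gives (2α - 1)^2 = 61, i.e. 4α^2 - 4α + 1 = 61, so α^2 - α + (1 - 61)/4 = 0. Since 61 ≡ 1 (mod 4), (1 - 61)/4 = -15 ∈ Z. The polynomial x^2 - x - 15 has discriminant 1 - 4·(-15) = 61, which is not a perfect square in Q (d = 61 is squarefree and ≠ 1), so x^2 - x - 15 is irreducible over Q. It is the minimal polynomial of α.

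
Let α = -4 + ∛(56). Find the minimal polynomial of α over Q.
m_α(x) = x^3 + 12x^2 + 48x + 8

Set β = α + 4 = ∛(56), so β^3 = 56. Then (α + 4)^3 - 56 = 0, i.e. α is a root of g(x) = (x + 4)^3 - 56 = x^3 + 12x^2 + 48x + 8. Since g(x) = h(x + 4) where h(x) = x^3 - 56, and h is irreducible over Q (because 56 is not a perfect cube, so h has no rational root, and a monic cubic with no rational root is irreducible), g is also irreducible (irreducibility is preserved under the substitution x → x + 4). Hence m_α(x) = x^3 + 12x^2 + 48x + 8.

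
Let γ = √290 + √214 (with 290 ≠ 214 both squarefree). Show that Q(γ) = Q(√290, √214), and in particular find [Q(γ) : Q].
[Q(γ) : Q] = 4 (equivalently, Q(γ) = Q(√290, √214))

Obviously Q(γ) ⊆ Q(√290, √214), and [Q(√290, √214):Q] = 4 (since 290, 214 are distinct squarefree integers > 1 with 62060 not a perfect square). To show equality we compute the minimal polynomial of γ. From γ = √290 + √214: γ^2 = 290 + 2√(62060) + 214 = 504 + 2√(62060), so γ^2 - 504 = 2√(62060); squaring, (γ^2 - 504)^2 = 4·62060, i.e. γ^4 - 1008γ^2 + 254016 - 248240 = 0, i.e. γ^4 - 1008γ^2 + 5776 = 0. So γ is a root of x^4 - 1008x^2 + 5776. This polynomial is irreducible over Q: it has no rational root (each ±√290 ± √214 is irrational), and any factorization into two quadratics over Q would force √(62060) ∈ Q (pairing opposite roots) or √290, √214 ∈ Q (other pairings), all impossible. Hence [Q(γ):Q] = 4 = [Q(√290, √214):Q], so Q(γ) = Q(√290, √214).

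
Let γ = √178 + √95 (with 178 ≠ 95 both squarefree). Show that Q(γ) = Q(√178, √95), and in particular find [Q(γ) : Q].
[Q(γ) : Q] = 4 (equivalently, Q(γ) = Q(√178, √95))

Obviously Q(γ) ⊆ Q(√178, √95), and [Q(√178, √95):Q] = 4 (since 178, 95 are distinct squarefree integers > 1 with 16910 not a perfect square). To show equality we compute the minimal polynomial of γ. From γ = √178 + √95: γ^2 = 178 + 2√(16910) + 95 = 273 + 2√(16910), so γ^2 - 273 = 2√(16910); squaring, (γ^2 - 273)^2 = 4·16910, i.e. γ^4 - 546γ^2 + 74529 - 67640 = 0, i.e. γ^4 - 546γ^2 + 6889 = 0. So γ is a root of x^4 - 546x^2 + 6889. This polynomial is irreducible over Q: it has no rational root (each ±√178 ± √95 is irrational), and any factorization into two quadratics over Q would force √(16910) ∈ Q (pairing opposite roots) or √178, √95 ∈ Q (other pairings), all impossible. Hence [Q(γ):Q] = 4 = [Q(√178, √95):Q], so Q(γ) = Q(√178, √95).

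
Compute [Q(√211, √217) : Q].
[Q(√211, √217) : Q] = 4

[Q(√211):Q] = 2 (min poly x^2 - 211, irreducible since 211 is squarefree > 1). For the top step, suppose √217 ∈ Q(√211), say √217 = c + d√211 with c, d ∈ Q. Squaring: 217 = c^2 + 211d^2 + 2cd√211. Since √211 ∉ Q this forces 2cd = 0. If d = 0 then √217 = c ∈ Q, contradicting 217 squarefree > 1. If c = 0 then 217 = 211d^2, so 211·217 = (211d)^2 is a perfect square in Q — but 211·217 = 45787 is not a perfect square (since 211 and 217 are distinct squarefree integers). Contradiction. Hence √217 ∉ Q(√211), so x^2 - 217 stays irreducible over Q(√211) and [Q(√211, √217) : Q(√211)] = 2. By the tower law, [Q(√211, √217) : Q] = 2 · 2 = 4.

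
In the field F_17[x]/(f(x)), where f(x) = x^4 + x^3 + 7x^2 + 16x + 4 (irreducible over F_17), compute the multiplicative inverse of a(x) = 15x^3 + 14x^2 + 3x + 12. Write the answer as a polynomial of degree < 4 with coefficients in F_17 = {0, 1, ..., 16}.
a(x)^(-1) ≡ 10x^2 + 10x (mod f(x))

Since f is irreducible over F_17, F_17[x]/(f) is a field and a(x) ≠ 0 has an inverse. Apply the extended Euclidean algorithm to f(x) and a(x) in F_17[x]: f(x) = (8x + 13)·a(x) + (5x^2 + 1);  a(x) = (3x + 13)·(5x^2 + 1) + (16). The last nonzero remainder is the constant 16 = gcd(f, a) in F_17. Back-substituting through the division chain expresses 16 = s(x)·a(x) + t(x)·f(x) with s(x) ≡ 7x^2 + 7x (mod f), so (7x^2 + 7x)·a(x) ≡ 16 (mod f). Multiplying by 16^(-1) ≡ 16 in F_17 gives a(x)^(-1) ≡ 16·(7x^2 + 7x) ≡ 10x^2 + 10x (mod f). Check: (15x^3 + 14x^2 + 3x + 12)·(10x^2 + 10x) = 14x^5 + x^4 + 14x^2 + x ≡ 1 (mod x^4 + x^3 + 7x^2 + 16x + 4).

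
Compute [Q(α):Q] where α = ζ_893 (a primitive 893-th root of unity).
[Q(α):Q] = 828

The minimal polynomial of ζ_893 over Q is the 893-th cyclotomic polynomial Φ_893(x), which is irreducible over Q and has degree φ(893) = 828. Hence [Q(α):Q] = φ(893) = 828.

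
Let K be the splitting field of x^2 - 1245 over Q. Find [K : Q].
[K : Q] = 2

f(x) = x^2 - 1245 factors as (x - √1245)(x + √1245). The splitting field is K = Q(√1245). Since 1245 is squarefree and > 1, it is not a perfect square, so x^2 - 1245 is irreducible over Q and [Q(√1245) : Q] = 2. Hence [K : Q] = 2.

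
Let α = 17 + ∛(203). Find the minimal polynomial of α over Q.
m_α(x) = x^3 - 51x^2 + 867x - 5116

Set β = α - 17 = ∛(203), so β^3 = 203. Then (α - 17)^3 - 203 = 0, i.e. α is a root of g(x) = (x - 17)^3 - 203 = x^3 - 51x^2 + 867x - 5116. Since g(x) = h(x - 17) where h(x) = x^3 - 203, and h is irreducible over Q (because 203 is not a perfect cube, so h has no rational root, and a monic cubic with no rational root is irreducible), g is also irreducible (irreducibility is preserved under the substitution x → x - 17). Hence m_α(x) = x^3 - 51x^2 + 867x - 5116.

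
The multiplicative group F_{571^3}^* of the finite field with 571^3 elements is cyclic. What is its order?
|F_{571^3}^*| = 186169410

F_{571^3} has 571^3 = 186169411 elements; its multiplicative group consists of all nonzero elements, so |F_{571^3}^*| = 186169411 - 1 = 186169410. (It is cyclic since any finite subgroup of the multiplicative group of a field is cyclic.)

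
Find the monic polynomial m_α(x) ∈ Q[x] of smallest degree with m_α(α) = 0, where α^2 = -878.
m_α(x) = x^2 + 878

α satisfies α^2 + 878 = 0, so x^2 + 878 annihilates α. Since d = -878 is squarefree and ≠ 1, it is not a perfect square in Q, so x^2 + 878 has no rational root and is therefore irreducible over Q (a degree-2 polynomial over a field is irreducible iff it has no root). Hence m_α(x) = x^2 + 878.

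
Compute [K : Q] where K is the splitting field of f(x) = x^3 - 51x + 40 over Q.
[K : Q] = 6

By the rational root test, any rational root of the monic integer polynomial f(x) = x^3 - 51x + 40 must be an integer dividing the constant term 40, i.e. one of ±{1, 2, 4, 5, 8, 10, 20, 40}. Evaluating: f(1) = -10, f(-1) = 90, f(2) = -54, f(-2) = 134, f(4) = -100, f(-4) = 180, f(5) = -90, f(-5) = 170, f(8) = 144, f(-8) = -64, f(10) = 530, f(-10) = -450, f(20) = 7020, f(-20) = -6940, f(40) = 62000, f(-40) = -61920; none is 0, so f has no rational root and is therefore irreducible over Q (a cubic with no linear factor over a field is irreducible). For an irreducible cubic, the Galois group is A_3 or S_3 according as the discriminant disc(f) = -4a^3 - 27b^2 = -4·(-51)^3 - 27·(40)^2 = 487404 is or is not a square in Q. Here disc(f) = 487404 is not a perfect square in Q, so the Galois group of f over Q is not contained in A_3 and must be all of S_3. The splitting field has degree |S_3| = 6 over Q, so [K : Q] = 6.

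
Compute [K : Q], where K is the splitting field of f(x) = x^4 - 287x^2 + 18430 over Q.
[K : Q] = 4

Solving the quadratic in x^2: x^2 = (287 ± √(287^2 - 4·18430))/2 = (287 ± √8649)/2 = (287 ± 93)/2, giving x^2 = 97 or x^2 = 190. So f(x) = (x^2 - 97)(x^2 - 190) and the roots of f are ±√97, ±√190. Hence the splitting field is K = Q(√97, √190). Since 97 and 190 are distinct squarefree integers > 1, their product 18430 is not a perfect square, so √190 ∉ Q(√97). By the tower law [K:Q] = [Q(√97,√190):Q(√97)] · [Q(√97):Q] = 2 · 2 = 4.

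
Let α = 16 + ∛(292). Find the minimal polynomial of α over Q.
m_α(x) = x^3 - 48x^2 + 768x - 4388

Set β = α - 16 = ∛(292), so β^3 = 292. Then (α - 16)^3 - 292 = 0, i.e. α is a root of g(x) = (x - 16)^3 - 292 = x^3 - 48x^2 + 768x - 4388. Since g(x) = h(x - 16) where h(x) = x^3 - 292, and h is irreducible over Q (because 292 is not a perfect cube, so h has no rational root, and a monic cubic with no rational root is irreducible), g is also irreducible (irreducibility is preserved under the substitution x → x - 16). Hence m_α(x) = x^3 - 48x^2 + 768x - 4388.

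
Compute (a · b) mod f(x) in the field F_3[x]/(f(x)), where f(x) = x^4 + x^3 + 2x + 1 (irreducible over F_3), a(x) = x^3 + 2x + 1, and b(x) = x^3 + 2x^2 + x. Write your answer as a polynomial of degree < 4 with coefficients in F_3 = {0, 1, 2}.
a · b ≡ x^3 + x^2 + 2x + 1 (mod f(x))

Multiply in F_3[x]: a(x)·b(x) = (x^3 + 2x + 1)·(x^3 + 2x^2 + x) = x^6 + 2x^5 + 2x^3 + x^2 + x. This has degree ≥ 4, so divide by f(x) over F_3: x^6 + 2x^5 + 2x^3 + x^2 + x = (x^2 + x + 2)·(x^4 + x^3 + 2x + 1) + (x^3 + x^2 + 2x + 1). Hence a·b ≡ x^3 + x^2 + 2x + 1 (mod f). (F_3[x]/(f) is a field with 3^4 = 81 elements since f is irreducible of degree 4.)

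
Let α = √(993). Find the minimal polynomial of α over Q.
m_α(x) = x^2 - 993

α satisfies α^2 - 993 = 0, so x^2 - 993 annihilates α. Since d = 993 is squarefree and ≠ 1, it is not a perfect square in Q, so x^2 - 993 has no rational root and is therefore irreducible over Q (a degree-2 polynomial over a field is irreducible iff it has no root). Hence m_α(x) = x^2 - 993.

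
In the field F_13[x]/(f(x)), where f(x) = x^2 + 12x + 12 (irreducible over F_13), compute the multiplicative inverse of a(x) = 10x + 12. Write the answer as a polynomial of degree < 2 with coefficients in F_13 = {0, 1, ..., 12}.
a(x)^(-1) ≡ 2x + 6 (mod f(x))

Since f is irreducible over F_13, F_13[x]/(f) is a field and a(x) ≠ 0 has an inverse. Apply the extended Euclidean algorithm to f(x) and a(x) in F_13[x]: f(x) = (4x + 12)·a(x) + (11). The last nonzero remainder is the constant 11 = gcd(f, a) in F_13. Back-substituting through the division chain expresses 11 = s(x)·a(x) + t(x)·f(x) with s(x) ≡ 9x + 1 (mod f), so (9x + 1)·a(x) ≡ 11 (mod f). Multiplying by 11^(-1) ≡ 6 in F_13 gives a(x)^(-1) ≡ 6·(9x + 1) ≡ 2x + 6 (mod f). Check: (10x + 12)·(2x + 6) = 7x^2 + 6x + 7 ≡ 1 (mod x^2 + 12x + 12).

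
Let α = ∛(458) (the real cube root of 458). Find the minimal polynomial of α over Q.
m_α(x) = x^3 - 458

α satisfies α^3 = 458, so x^3 - 458 annihilates α. By the rational root test, a rational root p/q (in lowest terms) of x^3 - 458 would satisfy p^3 = 458 q^3, forcing q = 1 and p^3 = 458; but 458 is not a perfect cube, contradiction. A monic cubic over Q with no rational root is irreducible (any nontrivial factorization would include a linear factor). Hence x^3 - 458 is the minimal polynomial of α, and in particular [Q(α):Q] = 3.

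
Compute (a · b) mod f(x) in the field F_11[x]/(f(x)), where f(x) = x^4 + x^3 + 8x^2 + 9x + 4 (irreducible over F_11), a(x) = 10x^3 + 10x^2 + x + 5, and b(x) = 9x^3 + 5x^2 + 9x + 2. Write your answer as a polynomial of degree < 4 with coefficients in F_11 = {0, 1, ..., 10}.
a · b ≡ 10x^2 + 2x + 8 (mod f(x))

Multiply in F_11[x]: a(x)·b(x) = (10x^3 + 10x^2 + x + 5)·(9x^3 + 5x^2 + 9x + 2) = 2x^6 + 8x^5 + 6x^4 + 6x^3 + 10x^2 + 3x + 10. This has degree ≥ 4, so divide by f(x) over F_11: 2x^6 + 8x^5 + 6x^4 + 6x^3 + 10x^2 + 3x + 10 = (2x^2 + 6x + 6)·(x^4 + x^3 + 8x^2 + 9x + 4) + (10x^2 + 2x + 8). Hence a·b ≡ 10x^2 + 2x + 8 (mod f). (F_11[x]/(f) is a field with 11^4 = 14641 elements since f is irreducible of degree 4.)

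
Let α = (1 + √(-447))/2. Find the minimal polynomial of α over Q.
m_α(x) = x^2 - x + 112

From 2α - 1 = √(-447), squaring gives (2α - 1)^2 = -447, i.e. 4α^2 - 4α + 1 = -447, so α^2 - α + (1 + 447)/4 = 0. Since -447 ≡ 1 (mod 4), (1 + 447)/4 = 112 ∈ Z. The polynomial x^2 - x + 112 has discriminant 1 - 4·(112) = -447, which is not a perfect square in Q (d = -447 is squarefree and ≠ 1), so x^2 - x + 112 is irreducible over Q. It is the minimal polynomial of α.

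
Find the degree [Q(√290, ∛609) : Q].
[Q(√290, ∛609) : Q] = 6

Let L = Q(√290, ∛609). Since Q(√290) ⊂ L and [Q(√290):Q] = 2, the tower law gives 2 | [L:Q]. Likewise Q(∛609) ⊂ L with [Q(∛609):Q] = 3 (because 609 is not a perfect cube), so 3 | [L:Q]. As gcd(2,3) = 1, [L:Q] is divisible by 6. Conversely L is generated over Q by √290 and ∛609, so [L:Q] ≤ 2·3 = 6. Therefore [Q(√290, ∛609) : Q] = 6.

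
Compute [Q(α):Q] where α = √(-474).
[Q(α):Q] = 2

[Q(α):Q] equals the degree of the minimal polynomial of α. Here α^2 = -474 and x^2 + 474 is irreducible (d = -474 is squarefree, ≠ 1, hence not a square), so deg(m_α) = 2. Thus [Q(α):Q] = 2.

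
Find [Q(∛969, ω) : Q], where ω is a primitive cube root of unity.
[Q(∛969, ω) : Q] = 6

[Q(∛969):Q] = 3 (min poly x^3 - 969, irreducible since 969 is not a perfect cube). [Q(ω):Q] = 2 (min poly x^2 + x + 1). Since Q(∛969) ⊂ R and ω ∉ R, we have ω ∉ Q(∛969), so x^2 + x + 1 remains irreducible over Q(∛969) and [Q(∛969, ω) : Q(∛969)] = 2. By the tower law, [Q(∛969, ω) : Q] = 3 · 2 = 6. (In fact Q(∛969, ω) is the splitting field of x^3 - 969 over Q.)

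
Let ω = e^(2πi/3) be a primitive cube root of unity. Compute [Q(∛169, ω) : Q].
[Q(∛169, ω) : Q] = 6

[Q(∛169):Q] = 3 (min poly x^3 - 169, irreducible since 169 is not a perfect cube). [Q(ω):Q] = 2 (min poly x^2 + x + 1). Since Q(∛169) ⊂ R and ω ∉ R, we have ω ∉ Q(∛169), so x^2 + x + 1 remains irreducible over Q(∛169) and [Q(∛169, ω) : Q(∛169)] = 2. By the tower law, [Q(∛169, ω) : Q] = 3 · 2 = 6. (In fact Q(∛169, ω) is the splitting field of x^3 - 169 over Q.)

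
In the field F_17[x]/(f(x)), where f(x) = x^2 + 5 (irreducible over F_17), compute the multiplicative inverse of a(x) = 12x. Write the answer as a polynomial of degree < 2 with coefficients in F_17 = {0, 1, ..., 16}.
a(x)^(-1) ≡ 15x (mod f(x))

Since f is irreducible over F_17, F_17[x]/(f) is a field and a(x) ≠ 0 has an inverse. Apply the extended Euclidean algorithm to f(x) and a(x) in F_17[x]: f(x) = (10x)·a(x) + (5). The last nonzero remainder is the constant 5 = gcd(f, a) in F_17. Back-substituting through the division chain expresses 5 = s(x)·a(x) + t(x)·f(x) with s(x) ≡ 7x (mod f), so (7x)·a(x) ≡ 5 (mod f). Multiplying by 5^(-1) ≡ 7 in F_17 gives a(x)^(-1) ≡ 7·(7x) ≡ 15x (mod f). Check: (12x)·(15x) = 10x^2 ≡ 1 (mod x^2 + 5).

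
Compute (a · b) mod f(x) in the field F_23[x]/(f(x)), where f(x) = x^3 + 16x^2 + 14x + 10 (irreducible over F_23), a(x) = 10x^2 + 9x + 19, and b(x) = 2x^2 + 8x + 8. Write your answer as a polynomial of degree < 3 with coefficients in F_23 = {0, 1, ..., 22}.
a · b ≡ 12x^2 + 4x + 3 (mod f(x))

Multiply in F_23[x]: a(x)·b(x) = (10x^2 + 9x + 19)·(2x^2 + 8x + 8) = 20x^4 + 6x^3 + 6x^2 + 17x + 14. This has degree ≥ 3, so divide by f(x) over F_23: 20x^4 + 6x^3 + 6x^2 + 17x + 14 = (20x + 8)·(x^3 + 16x^2 + 14x + 10) + (12x^2 + 4x + 3). Hence a·b ≡ 12x^2 + 4x + 3 (mod f). (F_23[x]/(f) is a field with 23^3 = 12167 elements since f is irreducible of degree 3.)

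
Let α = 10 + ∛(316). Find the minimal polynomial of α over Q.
m_α(x) = x^3 - 30x^2 + 300x - 1316

Set β = α - 10 = ∛(316), so β^3 = 316. Then (α - 10)^3 - 316 = 0, i.e. α is a root of g(x) = (x - 10)^3 - 316 = x^3 - 30x^2 + 300x - 1316. Since g(x) = h(x - 10) where h(x) = x^3 - 316, and h is irreducible over Q (because 316 is not a perfect cube, so h has no rational root, and a monic cubic with no rational root is irreducible), g is also irreducible (irreducibility is preserved under the substitution x → x - 10). Hence m_α(x) = x^3 - 30x^2 + 300x - 1316.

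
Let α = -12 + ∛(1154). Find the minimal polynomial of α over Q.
m_α(x) = x^3 + 36x^2 + 432x + 574

Set β = α + 12 = ∛(1154), so β^3 = 1154. Then (α + 12)^3 - 1154 = 0, i.e. α is a root of g(x) = (x + 12)^3 - 1154 = x^3 + 36x^2 + 432x + 574. Since g(x) = h(x + 12) where h(x) = x^3 - 1154, and h is irreducible over Q (because 1154 is not a perfect cube, so h has no rational root, and a monic cubic with no rational root is irreducible), g is also irreducible (irreducibility is preserved under the substitution x → x + 12). Hence m_α(x) = x^3 + 36x^2 + 432x + 574.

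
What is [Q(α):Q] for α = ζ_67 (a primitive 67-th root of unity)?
[Q(α):Q] = 66

The minimal polynomial of ζ_67 over Q is the 67-th cyclotomic polynomial Φ_67(x), which is irreducible over Q and has degree φ(67) = 66. Hence [Q(α):Q] = φ(67) = 66.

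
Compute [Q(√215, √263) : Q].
[Q(√215, √263) : Q] = 4

[Q(√215):Q] = 2 (min poly x^2 - 215, irreducible since 215 is squarefree > 1). For the top step, suppose √263 ∈ Q(√215), say √263 = c + d√215 with c, d ∈ Q. Squaring: 263 = c^2 + 215d^2 + 2cd√215. Since √215 ∉ Q this forces 2cd = 0. If d = 0 then √263 = c ∈ Q, contradicting 263 squarefree > 1. If c = 0 then 263 = 215d^2, so 215·263 = (215d)^2 is a perfect square in Q — but 215·263 = 56545 is not a perfect square (since 215 and 263 are distinct squarefree integers). Contradiction. Hence √263 ∉ Q(√215), so x^2 - 263 stays irreducible over Q(√215) and [Q(√215, √263) : Q(√215)] = 2. By the tower law, [Q(√215, √263) : Q] = 2 · 2 = 4.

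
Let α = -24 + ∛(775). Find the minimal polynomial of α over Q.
m_α(x) = x^3 + 72x^2 + 1728x + 13049

Set β = α + 24 = ∛(775), so β^3 = 775. Then (α + 24)^3 - 775 = 0, i.e. α is a root of g(x) = (x + 24)^3 - 775 = x^3 + 72x^2 + 1728x + 13049. Since g(x) = h(x + 24) where h(x) = x^3 - 775, and h is irreducible over Q (because 775 is not a perfect cube, so h has no rational root, and a monic cubic with no rational root is irreducible), g is also irreducible (irreducibility is preserved under the substitution x → x + 24). Hence m_α(x) = x^3 + 72x^2 + 1728x + 13049.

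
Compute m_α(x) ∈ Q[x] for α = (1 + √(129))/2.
m_α(x) = x^2 - x - 32

From 2α - 1 = √(129), squaring gives (2α - 1)^2 = 129, i.e. 4α^2 - 4α + 1 = 129, so α^2 - α + (1 - 129)/4 = 0. Since 129 ≡ 1 (mod 4), (1 - 129)/4 = -32 ∈ Z. The polynomial x^2 - x - 32 has discriminant 1 - 4·(-32) = 129, which is not a perfect square in Q (d = 129 is squarefree and ≠ 1), so x^2 - x - 32 is irreducible over Q. It is the minimal polynomial of α.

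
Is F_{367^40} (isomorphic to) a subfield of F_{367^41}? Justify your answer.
No: F_{367^40} is not a subfield of F_{367^41}

F_{p^m} embeds in F_{p^n} iff m | n. Here 40 ∤ 41 (since 41 = 1·40 + 1 with remainder 1 ≠ 0), so F_{367^40} is not a subfield of F_{367^41}. Equivalently: if it were, the tower law would give 40 = [F_{367^40}:F_367] dividing [F_{367^41}:F_367] = 41, contradiction.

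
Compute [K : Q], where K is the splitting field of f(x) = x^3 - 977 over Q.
[K : Q] = 6

The roots of x^3 - 977 are ∛977, ω∛977, ω^2∛977 where ω = e^(2πi/3) is a primitive cube root of unity, so K = Q(∛977, ω). Now [Q(∛977):Q] = 3 (since 977 is not a perfect cube, x^3 - 977 is irreducible) and [Q(ω):Q] = 2. Both 2 and 3 divide [K:Q], and [K:Q] ≤ 3·2 = 6, so [K:Q] = 6. (Equivalently: Q(∛977) ⊂ R but ω ∉ R, so [K : Q(∛977)] = 2.)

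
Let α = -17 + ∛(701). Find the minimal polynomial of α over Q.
m_α(x) = x^3 + 51x^2 + 867x + 4212

Set β = α + 17 = ∛(701), so β^3 = 701. Then (α + 17)^3 - 701 = 0, i.e. α is a root of g(x) = (x + 17)^3 - 701 = x^3 + 51x^2 + 867x + 4212. Since g(x) = h(x + 17) where h(x) = x^3 - 701, and h is irreducible over Q (because 701 is not a perfect cube, so h has no rational root, and a monic cubic with no rational root is irreducible), g is also irreducible (irreducibility is preserved under the substitution x → x + 17). Hence m_α(x) = x^3 + 51x^2 + 867x + 4212.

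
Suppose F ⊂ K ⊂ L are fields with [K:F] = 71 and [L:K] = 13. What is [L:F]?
[L:F] = 923

The tower law says that for any tower of field extensions F ⊂ K ⊂ L with finite degrees, [L:F] = [L:K] · [K:F]. Here this gives [L:F] = 13 · 71 = 923.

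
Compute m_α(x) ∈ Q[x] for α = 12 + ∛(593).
m_α(x) = x^3 - 36x^2 + 432x - 2321

Set β = α - 12 = ∛(593), so β^3 = 593. Then (α - 12)^3 - 593 = 0, i.e. α is a root of g(x) = (x - 12)^3 - 593 = x^3 - 36x^2 + 432x - 2321. Since g(x) = h(x - 12) where h(x) = x^3 - 593, and h is irreducible over Q (because 593 is not a perfect cube, so h has no rational root, and a monic cubic with no rational root is irreducible), g is also irreducible (irreducibility is preserved under the substitution x → x - 12). Hence m_α(x) = x^3 - 36x^2 + 432x - 2321.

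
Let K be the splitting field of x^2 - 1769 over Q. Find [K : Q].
[K : Q] = 2

f(x) = x^2 - 1769 factors as (x - √1769)(x + √1769). The splitting field is K = Q(√1769). Since 1769 is squarefree and > 1, it is not a perfect square, so x^2 - 1769 is irreducible over Q and [Q(√1769) : Q] = 2. Hence [K : Q] = 2.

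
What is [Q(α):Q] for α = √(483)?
[Q(α):Q] = 2

[Q(α):Q] equals the degree of the minimal polynomial of α. Here α^2 = 483 and x^2 - 483 is irreducible (d = 483 is squarefree, ≠ 1, hence not a square), so deg(m_α) = 2. Thus [Q(α):Q] = 2.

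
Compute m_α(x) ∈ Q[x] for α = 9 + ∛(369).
m_α(x) = x^3 - 27x^2 + 243x - 1098

Set β = α - 9 = ∛(369), so β^3 = 369. Then (α - 9)^3 - 369 = 0, i.e. α is a root of g(x) = (x - 9)^3 - 369 = x^3 - 27x^2 + 243x - 1098. Since g(x) = h(x - 9) where h(x) = x^3 - 369, and h is irreducible over Q (because 369 is not a perfect cube, so h has no rational root, and a monic cubic with no rational root is irreducible), g is also irreducible (irreducibility is preserved under the substitution x → x - 9). Hence m_α(x) = x^3 - 27x^2 + 243x - 1098.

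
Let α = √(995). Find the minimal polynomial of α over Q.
m_α(x) = x^2 - 995

α satisfies α^2 - 995 = 0, so x^2 - 995 annihilates α. Since d = 995 is squarefree and ≠ 1, it is not a perfect square in Q, so x^2 - 995 has no rational root and is therefore irreducible over Q (a degree-2 polynomial over a field is irreducible iff it has no root). Hence m_α(x) = x^2 - 995.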